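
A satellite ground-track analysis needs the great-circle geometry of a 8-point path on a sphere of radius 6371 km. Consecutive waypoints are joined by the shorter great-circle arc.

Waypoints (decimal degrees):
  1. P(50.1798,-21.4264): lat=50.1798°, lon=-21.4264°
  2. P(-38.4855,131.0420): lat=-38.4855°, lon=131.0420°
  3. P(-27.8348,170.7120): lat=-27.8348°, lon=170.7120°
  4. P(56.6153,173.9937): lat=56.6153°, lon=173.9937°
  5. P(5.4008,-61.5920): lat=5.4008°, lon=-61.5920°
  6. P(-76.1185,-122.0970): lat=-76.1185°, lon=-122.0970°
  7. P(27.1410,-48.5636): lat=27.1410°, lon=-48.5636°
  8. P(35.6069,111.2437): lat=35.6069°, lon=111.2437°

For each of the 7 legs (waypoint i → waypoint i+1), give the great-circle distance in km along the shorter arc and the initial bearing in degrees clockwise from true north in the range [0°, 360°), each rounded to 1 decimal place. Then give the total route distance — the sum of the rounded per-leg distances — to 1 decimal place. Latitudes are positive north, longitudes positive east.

Leg 1: dist=17490.0 km, bearing=69.6°
Leg 2: dist=3844.6 km, bearing=84.1°
Leg 3: dist=9395.5 km, bearing=1.8°
Leg 4: dist=11492.8 km, bearing=57.6°
Leg 5: dist=9840.5 km, bearing=192.1°
Leg 6: dist=12507.1 km, bearing=67.5°
Leg 7: dist=12723.0 km, bearing=18.0°
Total: 77293.5 km

Leg 1: φ1=0.8758027, φ2=-0.6716987, Δφ=-1.5475014, Δλ=2.6610756 rad; a=sin²(Δφ/2)+cosφ1·cosφ2·sin²(Δλ/2)=0.9612387076; c=2·atan2(√a, √(1-a))=2.745245717; dist=6371·c=17489.960 ≈ 17490.0 km; running total=17490.0 km
Leg 1 bearing: y=sinΔλ·cosφ2=0.36182384, x=cosφ1·sinφ2-sinφ1·cosφ2·cosΔλ=0.13460655; θ=atan2(y, x)=69.5937° ≈ 69.6°
Leg 2: φ1=-0.6716987, φ2=-0.4858089, Δφ=0.1858898, Δλ=0.6923721 rad; a=sin²(Δφ/2)+cosφ1·cosφ2·sin²(Δλ/2)=0.0883087421; c=2·atan2(√a, √(1-a))=0.603450308; dist=6371·c=3844.582 ≈ 3844.6 km; running total=21334.6 km
Leg 2 bearing: y=sinΔλ·cosφ2=0.56450449, x=cosφ1·sinφ2-sinφ1·cosφ2·cosΔλ=0.05810264; θ=atan2(y, x)=84.1234° ≈ 84.1°
Leg 3: φ1=-0.4858089, φ2=0.9881234, Δφ=1.4739323, Δλ=0.0572765 rad; a=sin²(Δφ/2)+cosφ1·cosφ2·sin²(Δλ/2)=0.4520426554; c=2·atan2(√a, √(1-a))=1.474733962; dist=6371·c=9395.530 ≈ 9395.5 km; running total=30730.1 km
Leg 3 bearing: y=sinΔλ·cosφ2=0.03149959, x=cosφ1·sinφ2-sinφ1·cosφ2·cosΔλ=0.99489102; θ=atan2(y, x)=1.8135° ≈ 1.8°
Leg 4: φ1=0.9881234, φ2=0.0942617, Δφ=-0.8938616, Δλ=-4.1117461 rad; a=sin²(Δφ/2)+cosφ1·cosφ2·sin²(Δλ/2)=0.6155093203; c=2·atan2(√a, √(1-a))=1.803920841; dist=6371·c=11492.780 ≈ 11492.8 km; running total=42222.9 km
Leg 4 bearing: y=sinΔλ·cosφ2=0.82131013, x=cosφ1·sinφ2-sinφ1·cosφ2·cosΔλ=0.52161295; θ=atan2(y, x)=57.5804° ≈ 57.6°
Leg 5: φ1=0.0942617, φ2=-1.3285184, Δφ=-1.4227802, Δλ=-1.0560115 rad; a=sin²(Δφ/2)+cosφ1·cosφ2·sin²(Δλ/2)=0.4868881420; c=2·atan2(√a, √(1-a))=1.544569604; dist=6371·c=9840.453 ≈ 9840.5 km; running total=52063.4 km
Leg 5 bearing: y=sinΔλ·cosφ2=-0.20882135, x=cosφ1·sinφ2-sinφ1·cosφ2·cosΔλ=-0.97760215; θ=atan2(y, x)=-167.9425° <0 so +360° → 192.0575° ≈ 192.1°
Leg 6: φ1=-1.3285184, φ2=0.4736998, Δφ=1.8022183, Δλ=1.2833999 rad; a=sin²(Δφ/2)+cosφ1·cosφ2·sin²(Δλ/2)=0.6911707719; c=2·atan2(√a, √(1-a))=1.963125379; dist=6371·c=12507.072 ≈ 12507.1 km; running total=64570.5 km
Leg 6 bearing: y=sinΔλ·cosφ2=0.85338802, x=cosφ1·sinφ2-sinφ1·cosφ2·cosΔλ=0.35432165; θ=atan2(y, x)=67.4521° ≈ 67.5°
Leg 7: φ1=0.4736998, φ2=0.6214576, Δφ=0.1477578, Δλ=2.7891636 rad; a=sin²(Δφ/2)+cosφ1·cosφ2·sin²(Δλ/2)=0.7067188565; c=2·atan2(√a, √(1-a))=1.997022665; dist=6371·c=12723.031 ≈ 12723.0 km; running total=77293.5 km
Leg 7 bearing: y=sinΔλ·cosφ2=0.28064080, x=cosφ1·sinφ2-sinφ1·cosφ2·cosΔλ=0.86620436; θ=atan2(y, x)=17.9518° ≈ 18.0°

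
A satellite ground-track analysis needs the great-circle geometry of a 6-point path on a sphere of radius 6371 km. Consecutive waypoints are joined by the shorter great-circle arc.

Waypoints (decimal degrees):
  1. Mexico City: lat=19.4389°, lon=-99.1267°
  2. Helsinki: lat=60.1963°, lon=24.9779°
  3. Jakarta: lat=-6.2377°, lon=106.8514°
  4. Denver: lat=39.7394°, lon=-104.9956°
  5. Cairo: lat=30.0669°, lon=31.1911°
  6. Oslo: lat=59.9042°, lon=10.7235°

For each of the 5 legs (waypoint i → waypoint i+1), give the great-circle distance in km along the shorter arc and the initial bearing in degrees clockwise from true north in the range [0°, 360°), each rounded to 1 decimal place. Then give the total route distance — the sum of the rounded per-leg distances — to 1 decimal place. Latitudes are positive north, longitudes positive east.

Leg 1: φ1=0.3392728, φ2=1.0506236, Δφ=0.7113508, Δλ=2.1660339 rad; a=sin²(Δφ/2)+cosφ1·cosφ2·sin²(Δλ/2)=0.4870092440; c=2·atan2(√a, √(1-a))=1.544811891; dist=6371·c=9841.997 ≈ 9842.0 km; running total=9842.0 km
Leg 1 bearing: y=sinΔλ·cosφ2=0.41154845, x=cosφ1·sinφ2-sinφ1·cosφ2·cosΔλ=0.91101747; θ=atan2(y, x)=24.3109° ≈ 24.3°
Leg 2: φ1=1.0506236, φ2=-0.1088684, Δφ=-1.1594920, Δλ=1.4289621 rad; a=sin²(Δφ/2)+cosφ1·cosφ2·sin²(Δλ/2)=0.5122192409; c=2·atan2(√a, √(1-a))=1.595237242; dist=6371·c=10163.256 ≈ 10163.3 km; running total=20005.3 km
Leg 2 bearing: y=sinΔλ·cosφ2=0.98409752, x=cosφ1·sinφ2-sinφ1·cosφ2·cosΔλ=-0.17593986; θ=atan2(y, x)=100.1364° ≈ 100.1°
Leg 3: φ1=-0.1088684, φ2=0.6935834, Δφ=0.8024518, Δλ=-3.6974277 rad; a=sin²(Δφ/2)+cosφ1·cosφ2·sin²(Δλ/2)=0.8593978147; c=2·atan2(√a, √(1-a))=2.372864735; dist=6371·c=15117.521 ≈ 15117.5 km; running total=35122.8 km
Leg 3 bearing: y=sinΔλ·cosφ2=0.40574395, x=cosφ1·sinφ2-sinφ1·cosφ2·cosΔλ=0.56453936; θ=atan2(y, x)=35.7054° ≈ 35.7°
Leg 4: φ1=0.6935834, φ2=0.5247664, Δφ=-0.1688170, Δλ=2.3769063 rad; a=sin²(Δφ/2)+cosφ1·cosφ2·sin²(Δλ/2)=0.5799611955; c=2·atan2(√a, √(1-a))=1.731408358; dist=6371·c=11030.803 ≈ 11030.8 km; running total=46153.6 km
Leg 4 bearing: y=sinΔλ·cosφ2=0.59915406, x=cosφ1·sinφ2-sinφ1·cosφ2·cosΔλ=0.78449936; θ=atan2(y, x)=37.3704° ≈ 37.4°
Leg 5: φ1=0.5247664, φ2=1.0455255, Δφ=0.5207591, Δλ=-0.3572270 rad; a=sin²(Δφ/2)+cosφ1·cosφ2·sin²(Δλ/2)=0.0799774754; c=2·atan2(√a, √(1-a))=0.573430072; dist=6371·c=3653.323 ≈ 3653.3 km; running total=49806.9 km
Leg 5 bearing: y=sinΔλ·cosφ2=-0.17534492, x=cosφ1·sinφ2-sinφ1·cosφ2·cosΔλ=0.51339894; θ=atan2(y, x)=-18.8570° <0 so +360° → 341.1430° ≈ 341.1°

Leg 1: dist=9842.0 km, bearing=24.3°
Leg 2: dist=10163.3 km, bearing=100.1°
Leg 3: dist=15117.5 km, bearing=35.7°
Leg 4: dist=11030.8 km, bearing=37.4°
Leg 5: dist=3653.3 km, bearing=341.1°
Total: 49806.9 km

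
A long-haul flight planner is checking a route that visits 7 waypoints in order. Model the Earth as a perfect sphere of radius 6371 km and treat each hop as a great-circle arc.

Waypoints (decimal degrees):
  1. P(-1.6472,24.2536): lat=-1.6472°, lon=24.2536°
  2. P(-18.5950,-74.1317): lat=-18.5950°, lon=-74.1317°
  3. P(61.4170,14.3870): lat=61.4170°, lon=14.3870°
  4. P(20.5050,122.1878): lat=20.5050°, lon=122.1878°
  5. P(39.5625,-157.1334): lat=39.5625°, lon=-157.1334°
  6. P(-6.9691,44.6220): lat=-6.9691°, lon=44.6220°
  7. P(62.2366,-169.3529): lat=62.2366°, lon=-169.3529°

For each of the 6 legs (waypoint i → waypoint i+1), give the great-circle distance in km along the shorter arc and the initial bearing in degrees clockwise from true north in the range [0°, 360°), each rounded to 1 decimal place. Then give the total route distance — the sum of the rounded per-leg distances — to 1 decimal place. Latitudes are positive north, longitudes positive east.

Leg 1: φ1=-0.0287491, φ2=-0.3245440, Δφ=-0.2957949, Δλ=-1.7171474 rad; a=sin²(Δφ/2)+cosφ1·cosφ2·sin²(Δλ/2)=0.5644965621; c=2·atan2(√a, √(1-a))=1.700149881; dist=6371·c=10831.655 ≈ 10831.7 km; running total=10831.7 km
Leg 1 bearing: y=sinΔλ·cosφ2=-0.93766409, x=cosφ1·sinφ2-sinφ1·cosφ2·cosΔλ=-0.32271788; θ=atan2(y, x)=-108.9920° <0 so +360° → 251.0080° ≈ 251.0°
Leg 2: φ1=-0.3245440, φ2=1.0719289, Δφ=1.3964728, Δλ=1.5449428 rad; a=sin²(Δφ/2)+cosφ1·cosφ2·sin²(Δλ/2)=0.6341456859; c=2·atan2(√a, √(1-a))=1.842415265; dist=6371·c=11738.028 ≈ 11738.0 km; running total=22569.7 km
Leg 2 bearing: y=sinΔλ·cosφ2=0.47827145, x=cosφ1·sinφ2-sinφ1·cosφ2·cosΔλ=0.83622734; θ=atan2(y, x)=29.7669° ≈ 29.8°
Leg 3: φ1=1.0719289, φ2=0.3578798, Δφ=-0.7140491, Δλ=1.8814789 rad; a=sin²(Δφ/2)+cosφ1·cosφ2·sin²(Δλ/2)=0.4146980592; c=2·atan2(√a, √(1-a))=1.399353824; dist=6371·c=8915.283 ≈ 8915.3 km; running total=31485.0 km
Leg 3 bearing: y=sinΔλ·cosφ2=0.89180002, x=cosφ1·sinφ2-sinφ1·cosφ2·cosΔλ=0.41903107; θ=atan2(y, x)=64.8325° ≈ 64.8°
Leg 4: φ1=0.3578798, φ2=0.6904959, Δφ=0.3326161, Δλ=-4.8750746 rad; a=sin²(Δφ/2)+cosφ1·cosφ2·sin²(Δλ/2)=0.3299692973; c=2·atan2(√a, √(1-a))=1.223814133; dist=6371·c=7796.920 ≈ 7796.9 km; running total=39281.9 km
Leg 4 bearing: y=sinΔλ·cosφ2=0.76075079, x=cosφ1·sinφ2-sinφ1·cosφ2·cosΔλ=0.55282589; θ=atan2(y, x)=53.9947° ≈ 54.0°
Leg 5: φ1=0.6904959, φ2=-0.1216337, Δφ=-0.8121296, Δλ=3.5212960 rad; a=sin²(Δφ/2)+cosφ1·cosφ2·sin²(Δλ/2)=0.8940051718; c=2·atan2(√a, √(1-a))=2.478366872; dist=6371·c=15789.675 ≈ 15789.7 km; running total=55071.6 km
Leg 5 bearing: y=sinΔλ·cosφ2=-0.36790655, x=cosφ1·sinφ2-sinφ1·cosφ2·cosΔλ=0.49364407; θ=atan2(y, x)=-36.6967° <0 so +360° → 323.3033° ≈ 323.3°
Leg 6: φ1=-0.1216337, φ2=1.0862336, Δφ=1.2078673, Δλ=-3.7345665 rad; a=sin²(Δφ/2)+cosφ1·cosφ2·sin²(Δλ/2)=0.7454047129; c=2·atan2(√a, √(1-a))=2.083814858; dist=6371·c=13275.984 ≈ 13276.0 km; running total=68347.6 km
Leg 6 bearing: y=sinΔλ·cosφ2=0.26031486, x=cosφ1·sinφ2-sinφ1·cosφ2·cosΔλ=0.83146995; θ=atan2(y, x)=17.3842° ≈ 17.4°

Leg 1: dist=10831.7 km, bearing=251.0°
Leg 2: dist=11738.0 km, bearing=29.8°
Leg 3: dist=8915.3 km, bearing=64.8°
Leg 4: dist=7796.9 km, bearing=54.0°
Leg 5: dist=15789.7 km, bearing=323.3°
Leg 6: dist=13276.0 km, bearing=17.4°
Total: 68347.6 km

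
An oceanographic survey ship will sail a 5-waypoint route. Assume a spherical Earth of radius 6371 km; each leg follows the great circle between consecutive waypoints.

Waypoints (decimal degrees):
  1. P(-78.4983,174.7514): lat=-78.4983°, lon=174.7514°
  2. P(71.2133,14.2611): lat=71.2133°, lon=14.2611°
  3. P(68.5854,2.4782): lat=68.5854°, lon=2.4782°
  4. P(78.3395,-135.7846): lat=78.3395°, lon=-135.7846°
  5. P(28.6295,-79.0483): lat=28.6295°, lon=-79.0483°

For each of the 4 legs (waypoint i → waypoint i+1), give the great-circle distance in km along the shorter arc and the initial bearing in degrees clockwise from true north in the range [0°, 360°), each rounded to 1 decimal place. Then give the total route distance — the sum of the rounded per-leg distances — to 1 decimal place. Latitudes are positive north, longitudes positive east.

Leg 1: φ1=-1.3700538, φ2=1.2429066, Δφ=2.6129603, Δλ=-2.8010842 rad; a=sin²(Δφ/2)+cosφ1·cosφ2·sin²(Δλ/2)=0.9941203839; c=2·atan2(√a, √(1-a))=2.988084664; dist=6371·c=19037.087 ≈ 19037.1 km; running total=19037.1 km
Leg 1 bearing: y=sinΔλ·cosφ2=-0.10755254, x=cosφ1·sinφ2-sinφ1·cosφ2·cosΔλ=-0.10868596; θ=atan2(y, x)=-135.3003° <0 so +360° → 224.6997° ≈ 224.7°
Leg 2: φ1=1.2429066, φ2=1.1970410, Δφ=-0.0458655, Δλ=-0.2056504 rad; a=sin²(Δφ/2)+cosφ1·cosφ2·sin²(Δλ/2)=0.0017646565; c=2·atan2(√a, √(1-a))=0.084040358; dist=6371·c=535.421 ≈ 535.4 km; running total=19572.5 km
Leg 2 bearing: y=sinΔλ·cosφ2=-0.07455771, x=cosφ1·sinφ2-sinφ1·cosφ2·cosΔλ=-0.03856576; θ=atan2(y, x)=-117.3507° <0 so +360° → 242.6493° ≈ 242.6°
Leg 3: φ1=1.1970410, φ2=1.3672822, Δφ=0.1702412, Δλ=-2.4131411 rad; a=sin²(Δφ/2)+cosφ1·cosφ2·sin²(Δλ/2)=0.0716577857; c=2·atan2(√a, √(1-a))=0.541988884; dist=6371·c=3453.011 ≈ 3453.0 km; running total=23025.5 km
Leg 3 bearing: y=sinΔλ·cosφ2=-0.13454910, x=cosφ1·sinφ2-sinφ1·cosφ2·cosΔλ=0.49798427; θ=atan2(y, x)=-15.1196° <0 so +360° → 344.8804° ≈ 344.9°
Leg 4: φ1=1.3672822, φ2=0.4996790, Δφ=-0.8676032, Δλ=0.9902352 rad; a=sin²(Δφ/2)+cosφ1·cosφ2·sin²(Δλ/2)=0.2167205974; c=2·atan2(√a, √(1-a))=0.968472596; dist=6371·c=6170.139 ≈ 6170.1 km; running total=29195.6 km
Leg 4 bearing: y=sinΔλ·cosφ2=0.73392370, x=cosφ1·sinφ2-sinφ1·cosφ2·cosΔλ=-0.37465601; θ=atan2(y, x)=117.0436° ≈ 117.0°

Leg 1: dist=19037.1 km, bearing=224.7°
Leg 2: dist=535.4 km, bearing=242.6°
Leg 3: dist=3453.0 km, bearing=344.9°
Leg 4: dist=6170.1 km, bearing=117.0°
Total: 29195.6 km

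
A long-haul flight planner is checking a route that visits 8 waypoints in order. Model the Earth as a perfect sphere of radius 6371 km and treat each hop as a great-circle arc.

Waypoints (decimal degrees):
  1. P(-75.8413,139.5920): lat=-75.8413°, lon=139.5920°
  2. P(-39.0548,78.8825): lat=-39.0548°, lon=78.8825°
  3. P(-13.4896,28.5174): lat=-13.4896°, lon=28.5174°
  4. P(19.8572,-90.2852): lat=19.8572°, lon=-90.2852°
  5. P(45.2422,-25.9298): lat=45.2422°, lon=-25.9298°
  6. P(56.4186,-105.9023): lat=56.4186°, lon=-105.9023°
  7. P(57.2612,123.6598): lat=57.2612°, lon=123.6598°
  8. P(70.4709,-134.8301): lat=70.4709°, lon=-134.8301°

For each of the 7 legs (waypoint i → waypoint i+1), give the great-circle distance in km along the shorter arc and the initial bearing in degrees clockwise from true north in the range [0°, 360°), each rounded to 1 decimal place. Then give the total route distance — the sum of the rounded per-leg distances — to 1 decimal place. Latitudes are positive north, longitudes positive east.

Leg 1: dist=5033.0 km, bearing=287.6°
Leg 2: dist=5676.3 km, bearing=285.6°
Leg 3: dist=13490.6 km, bearing=285.2°
Leg 4: dist=6465.1 km, bearing=48.4°
Leg 5: dist=5420.4 km, bearing=313.6°
Leg 6: dist=6622.0 km, bearing=331.5°
Leg 7: dist=4539.8 km, bearing=30.1°
Total: 47247.2 km

Leg 1: φ1=-1.3236804, φ2=-0.6816348, Δφ=0.6420455, Δλ=-1.0595807 rad; a=sin²(Δφ/2)+cosφ1·cosφ2·sin²(Δλ/2)=0.1480731880; c=2·atan2(√a, √(1-a))=0.789988304; dist=6371·c=5033.015 ≈ 5033.0 km; running total=5033.0 km
Leg 1 bearing: y=sinΔλ·cosφ2=-0.67726290, x=cosφ1·sinφ2-sinφ1·cosφ2·cosΔλ=0.21425462; θ=atan2(y, x)=-72.4450° <0 so +360° → 287.5550° ≈ 287.6°
Leg 2: φ1=-0.6816348, φ2=-0.2354379, Δφ=0.4461969, Δλ=-0.8790368 rad; a=sin²(Δφ/2)+cosφ1·cosφ2·sin²(Δλ/2)=0.1856697555; c=2·atan2(√a, √(1-a))=0.890966762; dist=6371·c=5676.349 ≈ 5676.3 km; running total=10709.3 km
Leg 2 bearing: y=sinΔλ·cosφ2=-0.74887884, x=cosφ1·sinφ2-sinφ1·cosφ2·cosΔλ=0.20968183; θ=atan2(y, x)=-74.3581° <0 so +360° → 285.6419° ≈ 285.6°
Leg 3: φ1=-0.2354379, φ2=0.3465735, Δφ=0.5820115, Δλ=-2.0734965 rad; a=sin²(Δφ/2)+cosφ1·cosφ2·sin²(Δλ/2)=0.7599409066; c=2·atan2(√a, √(1-a))=2.117508918; dist=6371·c=13490.649 ≈ 13490.6 km; running total=24199.9 km
Leg 3 bearing: y=sinΔλ·cosφ2=-0.82418279, x=cosφ1·sinφ2-sinφ1·cosφ2·cosΔλ=0.22460105; θ=atan2(y, x)=-74.7563° <0 so +360° → 285.2437° ≈ 285.2°
Leg 4: φ1=0.3465735, φ2=0.7896254, Δφ=0.4430518, Δλ=1.1232136 rad; a=sin²(Δφ/2)+cosφ1·cosφ2·sin²(Δλ/2)=0.2360934098; c=2·atan2(√a, √(1-a))=1.014772493; dist=6371·c=6465.116 ≈ 6465.1 km; running total=30665.0 km
Leg 4 bearing: y=sinΔλ·cosφ2=0.63475355, x=cosφ1·sinφ2-sinφ1·cosφ2·cosΔλ=0.56435909; θ=atan2(y, x)=48.3597° ≈ 48.4°
Leg 5: φ1=0.7896254, φ2=0.9846903, Δφ=0.1950650, Δλ=-1.3957834 rad; a=sin²(Δφ/2)+cosφ1·cosφ2·sin²(Δλ/2)=0.1703054543; c=2·atan2(√a, √(1-a))=0.850790448; dist=6371·c=5420.386 ≈ 5420.4 km; running total=36085.4 km
Leg 5 bearing: y=sinΔλ·cosφ2=-0.54467181, x=cosφ1·sinφ2-sinφ1·cosφ2·cosΔλ=0.51820714; θ=atan2(y, x)=-46.4263° <0 so +360° → 313.5737° ≈ 313.6°
Leg 6: φ1=0.9846903, φ2=0.9993965, Δφ=0.0147061, Δλ=4.0066145 rad; a=sin²(Δφ/2)+cosφ1·cosφ2·sin²(Δλ/2)=0.2466333001; c=2·atan2(√a, √(1-a))=1.039404882; dist=6371·c=6622.049 ≈ 6622.0 km; running total=42707.4 km
Leg 6 bearing: y=sinΔλ·cosφ2=-0.41161563, x=cosφ1·sinφ2-sinφ1·cosφ2·cosΔλ=0.75749180; θ=atan2(y, x)=-28.5193° <0 so +360° → 331.4807° ≈ 331.5°
Leg 7: φ1=0.9993965, φ2=1.2299492, Δφ=0.2305528, Δλ=-4.5114998 rad; a=sin²(Δφ/2)+cosφ1·cosφ2·sin²(Δλ/2)=0.1216593658; c=2·atan2(√a, √(1-a))=0.712574424; dist=6371·c=4539.812 ≈ 4539.8 km; running total=47247.2 km
Leg 7 bearing: y=sinΔλ·cosφ2=0.32756294, x=cosφ1·sinφ2-sinφ1·cosφ2·cosΔλ=0.56580560; θ=atan2(y, x)=30.0679° ≈ 30.1°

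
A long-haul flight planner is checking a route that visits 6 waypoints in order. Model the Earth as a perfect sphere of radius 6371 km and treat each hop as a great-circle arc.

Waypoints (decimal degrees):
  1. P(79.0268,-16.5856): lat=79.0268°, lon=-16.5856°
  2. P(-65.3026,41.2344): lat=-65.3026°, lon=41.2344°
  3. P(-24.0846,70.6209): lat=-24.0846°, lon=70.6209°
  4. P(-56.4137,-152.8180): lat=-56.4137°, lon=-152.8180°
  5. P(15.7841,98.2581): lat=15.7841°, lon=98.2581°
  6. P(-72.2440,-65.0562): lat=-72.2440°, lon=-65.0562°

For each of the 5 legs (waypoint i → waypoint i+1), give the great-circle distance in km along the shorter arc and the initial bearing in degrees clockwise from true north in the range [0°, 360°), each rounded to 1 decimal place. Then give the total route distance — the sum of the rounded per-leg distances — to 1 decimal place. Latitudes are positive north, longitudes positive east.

Leg 1: φ1=1.3792779, φ2=-1.1397454, Δφ=-2.5190232, Δλ=1.0091494 rad; a=sin²(Δφ/2)+cosφ1·cosφ2·sin²(Δλ/2)=0.9247790657; c=2·atan2(√a, √(1-a))=2.585943381; dist=6371·c=16475.045 ≈ 16475.0 km; running total=16475.0 km
Leg 1 bearing: y=sinΔλ·cosφ2=0.35363907, x=cosφ1·sinφ2-sinφ1·cosφ2·cosΔλ=-0.39139544; θ=atan2(y, x)=137.9011° ≈ 137.9°
Leg 2: φ1=-1.1397454, φ2=-0.4203556, Δφ=0.7193898, Δλ=0.5128912 rad; a=sin²(Δφ/2)+cosφ1·cosφ2·sin²(Δλ/2)=0.1484368209; c=2·atan2(√a, √(1-a))=0.791011606; dist=6371·c=5039.535 ≈ 5039.5 km; running total=21514.5 km
Leg 2 bearing: y=sinΔλ·cosφ2=0.44798017, x=cosφ1·sinφ2-sinφ1·cosφ2·cosΔλ=0.55220204; θ=atan2(y, x)=39.0511° ≈ 39.1°
Leg 3: φ1=-0.4203556, φ2=-0.9846048, Δφ=-0.5642492, Δλ=-3.8997445 rad; a=sin²(Δφ/2)+cosφ1·cosφ2·sin²(Δλ/2)=0.5133761076; c=2·atan2(√a, √(1-a))=1.597551734; dist=6371·c=10178.002 ≈ 10178.0 km; running total=31692.5 km
Leg 3 bearing: y=sinΔλ·cosφ2=0.38036437, x=cosφ1·sinφ2-sinφ1·cosφ2·cosΔλ=-0.92444971; θ=atan2(y, x)=157.6353° ≈ 157.6°
Leg 4: φ1=-0.9846048, φ2=0.2754845, Δφ=1.2600893, Δλ=4.3821046 rad; a=sin²(Δφ/2)+cosφ1·cosφ2·sin²(Δλ/2)=0.6996218546; c=2·atan2(√a, √(1-a))=1.981488140; dist=6371·c=12624.061 ≈ 12624.1 km; running total=44316.6 km
Leg 4 bearing: y=sinΔλ·cosφ2=-0.91028171, x=cosφ1·sinφ2-sinφ1·cosφ2·cosΔλ=-0.10950652; θ=atan2(y, x)=-96.8597° <0 so +360° → 263.1403° ≈ 263.1°
Leg 5: φ1=0.2754845, φ2=-1.2608957, Δφ=-1.5363802, Δλ=-2.8503723 rad; a=sin²(Δφ/2)+cosφ1·cosφ2·sin²(Δλ/2)=0.7700819442; c=2·atan2(√a, √(1-a))=2.141428168; dist=6371·c=13643.039 ≈ 13643.0 km; running total=57959.6 km
Leg 5 bearing: y=sinΔλ·cosφ2=-0.08756172, x=cosφ1·sinφ2-sinφ1·cosφ2·cosΔλ=-0.83699219; θ=atan2(y, x)=-174.0277° <0 so +360° → 185.9723° ≈ 186.0°

Leg 1: dist=16475.0 km, bearing=137.9°
Leg 2: dist=5039.5 km, bearing=39.1°
Leg 3: dist=10178.0 km, bearing=157.6°
Leg 4: dist=12624.1 km, bearing=263.1°
Leg 5: dist=13643.0 km, bearing=186.0°
Total: 57959.6 km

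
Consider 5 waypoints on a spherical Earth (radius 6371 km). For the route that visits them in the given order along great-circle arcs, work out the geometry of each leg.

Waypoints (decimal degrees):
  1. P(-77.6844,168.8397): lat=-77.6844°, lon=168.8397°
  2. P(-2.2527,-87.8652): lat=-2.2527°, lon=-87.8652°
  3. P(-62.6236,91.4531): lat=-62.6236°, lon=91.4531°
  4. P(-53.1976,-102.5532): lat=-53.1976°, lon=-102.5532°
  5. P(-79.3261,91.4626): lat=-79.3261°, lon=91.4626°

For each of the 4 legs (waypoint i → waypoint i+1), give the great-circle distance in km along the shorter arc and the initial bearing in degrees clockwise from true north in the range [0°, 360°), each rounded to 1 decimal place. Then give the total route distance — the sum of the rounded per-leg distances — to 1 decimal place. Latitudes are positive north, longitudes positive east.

Leg 1: φ1=-1.3558486, φ2=-0.0393170, Δφ=1.3165315, Δλ=-4.4803457 rad; a=sin²(Δφ/2)+cosφ1·cosφ2·sin²(Δλ/2)=0.5053053833; c=2·atan2(√a, √(1-a))=1.581407292; dist=6371·c=10075.146 ≈ 10075.1 km; running total=10075.1 km
Leg 1 bearing: y=sinΔλ·cosφ2=0.97244644, x=cosφ1·sinφ2-sinφ1·cosφ2·cosΔλ=-0.23288480; θ=atan2(y, x)=103.4677° ≈ 103.5°
Leg 2: φ1=-0.0393170, φ2=-1.0929880, Δφ=-1.0536710, Δλ=3.1296947 rad; a=sin²(Δφ/2)+cosφ1·cosφ2·sin²(Δλ/2)=0.7122707235; c=2·atan2(√a, √(1-a))=2.009251693; dist=6371·c=12800.943 ≈ 12800.9 km; running total=22876.0 km
Leg 2 bearing: y=sinΔλ·cosφ2=0.00547093, x=cosφ1·sinφ2-sinφ1·cosφ2·cosΔλ=-0.90539198; θ=atan2(y, x)=179.6538° ≈ 179.7°
Leg 3: φ1=-1.0929880, φ2=-0.9284733, Δφ=0.1645147, Δλ=-3.3860487 rad; a=sin²(Δφ/2)+cosφ1·cosφ2·sin²(Δλ/2)=0.2781229655; c=2·atan2(√a, √(1-a))=1.111012863; dist=6371·c=7078.263 ≈ 7078.3 km; running total=29954.3 km
Leg 3 bearing: y=sinΔλ·cosφ2=0.14498895, x=cosφ1·sinφ2-sinφ1·cosφ2·cosΔλ=-0.88434186; θ=atan2(y, x)=170.6891° ≈ 170.7°
Leg 4: φ1=-0.9284733, φ2=-1.3845016, Δφ=-0.4560284, Δλ=3.3862145 rad; a=sin²(Δφ/2)+cosφ1·cosφ2·sin²(Δλ/2)=0.1604007922; c=2·atan2(√a, √(1-a))=0.824126389; dist=6371·c=5250.509 ≈ 5250.5 km; running total=35204.8 km
Leg 4 bearing: y=sinΔλ·cosφ2=-0.04485809, x=cosφ1·sinφ2-sinφ1·cosφ2·cosΔλ=-0.73258260; θ=atan2(y, x)=-176.4960° <0 so +360° → 183.5040° ≈ 183.5°

Leg 1: dist=10075.1 km, bearing=103.5°
Leg 2: dist=12800.9 km, bearing=179.7°
Leg 3: dist=7078.3 km, bearing=170.7°
Leg 4: dist=5250.5 km, bearing=183.5°
Total: 35204.8 km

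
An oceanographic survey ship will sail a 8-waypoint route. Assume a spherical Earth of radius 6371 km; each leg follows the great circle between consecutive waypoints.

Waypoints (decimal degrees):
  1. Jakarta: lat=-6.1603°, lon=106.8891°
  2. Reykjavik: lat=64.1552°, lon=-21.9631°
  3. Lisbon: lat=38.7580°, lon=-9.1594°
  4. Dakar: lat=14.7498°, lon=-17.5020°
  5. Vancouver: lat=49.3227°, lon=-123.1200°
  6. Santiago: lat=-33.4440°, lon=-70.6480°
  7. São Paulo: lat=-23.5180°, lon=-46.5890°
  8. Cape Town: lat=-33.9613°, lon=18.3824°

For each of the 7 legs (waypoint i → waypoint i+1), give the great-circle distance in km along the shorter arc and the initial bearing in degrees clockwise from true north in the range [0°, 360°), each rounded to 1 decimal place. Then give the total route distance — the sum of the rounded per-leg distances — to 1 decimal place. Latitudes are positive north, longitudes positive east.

Leg 1: dist=12411.7 km, bearing=338.6°
Leg 2: dist=2947.1 km, bearing=157.2°
Leg 3: dist=2791.9 km, bearing=199.3°
Leg 4: dist=9858.5 km, bearing=321.1°
Leg 5: dist=10560.4 km, bearing=138.4°
Leg 6: dist=2589.0 km, bearing=71.0°
Leg 7: dist=6337.9 km, bearing=116.3°
Total: 47496.5 km

Leg 1: φ1=-0.1075175, φ2=1.1197195, Δφ=1.2272370, Δλ=-2.2488951 rad; a=sin²(Δφ/2)+cosφ1·cosφ2·sin²(Δλ/2)=0.6842329370; c=2·atan2(√a, √(1-a))=1.948154572; dist=6371·c=12411.693 ≈ 12411.7 km; running total=12411.7 km
Leg 1 bearing: y=sinΔλ·cosφ2=-0.33949164, x=cosφ1·sinφ2-sinφ1·cosφ2·cosΔλ=0.86543534; θ=atan2(y, x)=-21.4190° <0 so +360° → 338.5810° ≈ 338.6°
Leg 2: φ1=1.1197195, φ2=0.6764547, Δφ=-0.4432648, Δλ=0.2234667 rad; a=sin²(Δφ/2)+cosφ1·cosφ2·sin²(Δλ/2)=0.0525481794; c=2·atan2(√a, √(1-a))=0.462581096; dist=6371·c=2947.104 ≈ 2947.1 km; running total=15358.8 km
Leg 2 bearing: y=sinΔλ·cosφ2=0.17281198, x=cosφ1·sinφ2-sinφ1·cosφ2·cosΔλ=-0.41144075; θ=atan2(y, x)=157.2168° ≈ 157.2°
Leg 3: φ1=0.6764547, φ2=0.2574326, Δφ=-0.4190221, Δλ=-0.1456058 rad; a=sin²(Δφ/2)+cosφ1·cosφ2·sin²(Δλ/2)=0.0472462561; c=2·atan2(√a, √(1-a))=0.438222154; dist=6371·c=2791.913 ≈ 2791.9 km; running total=18150.7 km
Leg 3 bearing: y=sinΔλ·cosφ2=-0.14031065, x=cosφ1·sinφ2-sinφ1·cosφ2·cosΔλ=-0.40046112; θ=atan2(y, x)=-160.6909° <0 so +360° → 199.3091° ≈ 199.3°
Leg 4: φ1=0.2574326, φ2=0.8608435, Δφ=0.6034109, Δλ=-1.8433818 rad; a=sin²(Δφ/2)+cosφ1·cosφ2·sin²(Δλ/2)=0.4883051780; c=2·atan2(√a, √(1-a))=1.547404550; dist=6371·c=9858.514 ≈ 9858.5 km; running total=28009.2 km
Leg 4 bearing: y=sinΔλ·cosφ2=-0.62773233, x=cosφ1·sinφ2-sinφ1·cosφ2·cosΔλ=0.77807779; θ=atan2(y, x)=-38.8957° <0 so +360° → 321.1043° ≈ 321.1°
Leg 5: φ1=0.8608435, φ2=-0.5837079, Δφ=-1.4445514, Δλ=0.9158092 rad; a=sin²(Δφ/2)+cosφ1·cosφ2·sin²(Δλ/2)=0.5433323996; c=2·atan2(√a, √(1-a))=1.657569981; dist=6371·c=10560.378 ≈ 10560.4 km; running total=38569.6 km
Leg 5 bearing: y=sinΔλ·cosφ2=0.66174545, x=cosφ1·sinφ2-sinφ1·cosφ2·cosΔλ=-0.74470274; θ=atan2(y, x)=138.3756° ≈ 138.4°
Leg 6: φ1=-0.5837079, φ2=-0.4104665, Δφ=0.1732414, Δλ=0.4199088 rad; a=sin²(Δφ/2)+cosφ1·cosφ2·sin²(Δλ/2)=0.0407185650; c=2·atan2(√a, √(1-a))=0.406367114; dist=6371·c=2588.965 ≈ 2589.0 km; running total=41158.6 km
Leg 6 bearing: y=sinΔλ·cosφ2=0.37381334, x=cosφ1·sinφ2-sinφ1·cosφ2·cosΔλ=0.12847504; θ=atan2(y, x)=71.0328° ≈ 71.0°
Leg 7: φ1=-0.4104665, φ2=-0.5927365, Δφ=-0.1822700, Δλ=1.1339648 rad; a=sin²(Δφ/2)+cosφ1·cosφ2·sin²(Δλ/2)=0.2276656502; c=2·atan2(√a, √(1-a))=0.994802302; dist=6371·c=6337.885 ≈ 6337.9 km; running total=47496.5 km
Leg 7 bearing: y=sinΔλ·cosφ2=0.75153029, x=cosφ1·sinφ2-sinφ1·cosφ2·cosΔλ=-0.37220725; θ=atan2(y, x)=116.3476° ≈ 116.3°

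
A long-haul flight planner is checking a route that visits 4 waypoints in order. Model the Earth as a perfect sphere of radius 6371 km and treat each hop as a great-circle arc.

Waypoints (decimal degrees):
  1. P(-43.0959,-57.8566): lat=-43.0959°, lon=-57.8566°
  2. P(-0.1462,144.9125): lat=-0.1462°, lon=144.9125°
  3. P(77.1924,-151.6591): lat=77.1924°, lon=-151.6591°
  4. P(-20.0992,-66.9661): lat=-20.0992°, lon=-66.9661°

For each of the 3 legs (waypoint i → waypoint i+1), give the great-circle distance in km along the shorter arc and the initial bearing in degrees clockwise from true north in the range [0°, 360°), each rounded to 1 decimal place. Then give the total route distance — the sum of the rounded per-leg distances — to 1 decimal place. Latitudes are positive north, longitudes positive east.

Leg 1: φ1=-0.7521653, φ2=-0.0025517, Δφ=0.7496137, Δλ=3.5389884 rad; a=sin²(Δφ/2)+cosφ1·cosφ2·sin²(Δλ/2)=0.8357808656; c=2·atan2(√a, √(1-a))=2.307110852; dist=6371·c=14698.603 ≈ 14698.6 km; running total=14698.6 km
Leg 1 bearing: y=sinΔλ·cosφ2=-0.38701710, x=cosφ1·sinφ2-sinφ1·cosφ2·cosΔλ=-0.63184065; θ=atan2(y, x)=-148.5116° <0 so +360° → 211.4884° ≈ 211.5°
Leg 2: φ1=-0.0025517, φ2=1.3472615, Δφ=1.3498132, Δλ=-5.1761509 rad; a=sin²(Δφ/2)+cosφ1·cosφ2·sin²(Δλ/2)=0.4516642491; c=2·atan2(√a, √(1-a))=1.473973616; dist=6371·c=9390.686 ≈ 9390.7 km; running total=24089.3 km
Leg 2 bearing: y=sinΔλ·cosφ2=0.19826336, x=cosφ1·sinφ2-sinφ1·cosφ2·cosΔλ=0.97536981; θ=atan2(y, x)=11.4900° ≈ 11.5°
Leg 3: φ1=1.3472615, φ2=-0.3507972, Δφ=-1.6980588, Δλ=1.4781717 rad; a=sin²(Δφ/2)+cosφ1·cosφ2·sin²(Δλ/2)=0.6579209213; c=2·atan2(√a, √(1-a))=1.892140110; dist=6371·c=12054.825 ≈ 12054.8 km; running total=36144.1 km
Leg 3 bearing: y=sinΔλ·cosφ2=0.93507351, x=cosφ1·sinφ2-sinφ1·cosφ2·cosΔλ=-0.16087714; θ=atan2(y, x)=99.7620° ≈ 99.8°

Leg 1: dist=14698.6 km, bearing=211.5°
Leg 2: dist=9390.7 km, bearing=11.5°
Leg 3: dist=12054.8 km, bearing=99.8°
Total: 36144.1 km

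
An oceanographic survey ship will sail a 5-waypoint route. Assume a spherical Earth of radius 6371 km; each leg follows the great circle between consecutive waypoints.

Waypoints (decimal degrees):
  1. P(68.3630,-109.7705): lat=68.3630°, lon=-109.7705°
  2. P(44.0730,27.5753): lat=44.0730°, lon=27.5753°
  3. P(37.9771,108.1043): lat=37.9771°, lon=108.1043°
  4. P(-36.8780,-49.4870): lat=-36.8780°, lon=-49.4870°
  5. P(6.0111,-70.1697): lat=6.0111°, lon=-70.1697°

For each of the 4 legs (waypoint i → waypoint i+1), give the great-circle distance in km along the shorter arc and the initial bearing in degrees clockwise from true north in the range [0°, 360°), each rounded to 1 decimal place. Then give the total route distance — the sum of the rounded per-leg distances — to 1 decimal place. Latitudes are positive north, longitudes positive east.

Leg 1: dist=7021.4 km, bearing=33.1°
Leg 2: dist=6514.5 km, bearing=65.6°
Leg 3: dist=18037.3 km, bearing=266.6°
Leg 4: dist=5231.4 km, bearing=331.3°
Total: 36804.6 km

Leg 1: φ1=1.1931594, φ2=0.7692190, Δφ=-0.4239405, Δλ=2.3971364 rad; a=sin²(Δφ/2)+cosφ1·cosφ2·sin²(Δλ/2)=0.2741340232; c=2·atan2(√a, √(1-a))=1.102090622; dist=6371·c=7021.419 ≈ 7021.4 km; running total=7021.4 km
Leg 1 bearing: y=sinΔλ·cosφ2=0.48680442, x=cosφ1·sinφ2-sinφ1·cosφ2·cosΔλ=0.74763608; θ=atan2(y, x)=33.0692° ≈ 33.1°
Leg 2: φ1=0.7692190, φ2=0.6628254, Δφ=-0.1063935, Δλ=1.4054962 rad; a=sin²(Δφ/2)+cosφ1·cosφ2·sin²(Δλ/2)=0.2393963588; c=2·atan2(√a, √(1-a))=1.022531363; dist=6371·c=6514.547 ≈ 6514.5 km; running total=13535.9 km
Leg 2 bearing: y=sinΔλ·cosφ2=0.77751204, x=cosφ1·sinφ2-sinφ1·cosφ2·cosΔλ=0.35187781; θ=atan2(y, x)=65.64997° ≈ 65.6°
Leg 3: φ1=0.6628254, φ2=-0.6436425, Δφ=-1.3064680, Δλ=-2.7504871 rad; a=sin²(Δφ/2)+cosφ1·cosφ2·sin²(Δλ/2)=0.9761014449; c=2·atan2(√a, √(1-a))=2.831164562; dist=6371·c=18037.349 ≈ 18037.3 km; running total=31573.2 km
Leg 3 bearing: y=sinΔλ·cosφ2=-0.30493626, x=cosφ1·sinφ2-sinφ1·cosφ2·cosΔλ=-0.01798708; θ=atan2(y, x)=-93.3758° <0 so +360° → 266.6242° ≈ 266.6°
Leg 4: φ1=-0.6436425, φ2=0.1049135, Δφ=0.7485560, Δλ=-0.3609812 rad; a=sin²(Δφ/2)+cosφ1·cosφ2·sin²(Δλ/2)=0.1592990540; c=2·atan2(√a, √(1-a))=0.821120006; dist=6371·c=5231.356 ≈ 5231.4 km; running total=36804.6 km
Leg 4 bearing: y=sinΔλ·cosφ2=-0.35125039, x=cosφ1·sinφ2-sinφ1·cosφ2·cosΔλ=0.64211730; θ=atan2(y, x)=-28.6795° <0 so +360° → 331.3205° ≈ 331.3°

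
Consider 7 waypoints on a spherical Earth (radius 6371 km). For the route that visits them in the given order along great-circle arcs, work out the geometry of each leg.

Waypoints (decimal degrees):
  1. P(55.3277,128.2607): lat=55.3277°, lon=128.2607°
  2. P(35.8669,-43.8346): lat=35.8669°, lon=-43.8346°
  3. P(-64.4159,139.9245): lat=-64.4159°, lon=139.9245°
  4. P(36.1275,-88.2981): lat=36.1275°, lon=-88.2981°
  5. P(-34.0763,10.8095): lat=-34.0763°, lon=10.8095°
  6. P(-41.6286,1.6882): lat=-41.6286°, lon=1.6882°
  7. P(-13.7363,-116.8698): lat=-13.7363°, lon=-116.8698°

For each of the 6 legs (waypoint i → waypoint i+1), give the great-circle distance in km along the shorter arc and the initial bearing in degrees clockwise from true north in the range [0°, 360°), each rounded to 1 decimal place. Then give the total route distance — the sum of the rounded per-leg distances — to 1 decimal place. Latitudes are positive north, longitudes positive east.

Leg 1: dist=9846.8 km, bearing=353.6°
Leg 2: dist=16830.6 km, bearing=183.4°
Leg 3: dist=15548.6 km, bearing=111.0°
Leg 4: dist=12883.5 km, bearing=114.6°
Leg 5: dist=1159.1 km, bearing=220.9°
Leg 6: dist=11221.3 km, bearing=240.3°
Total: 67489.9 km

Leg 1: φ1=0.9656505, φ2=0.6259955, Δφ=-0.3396550, Δλ=-3.0036296 rad; a=sin²(Δφ/2)+cosφ1·cosφ2·sin²(Δλ/2)=0.4873856844; c=2·atan2(√a, √(1-a))=1.545565019; dist=6371·c=9846.795 ≈ 9846.8 km; running total=9846.8 km
Leg 1 bearing: y=sinΔλ·cosφ2=-0.11144819, x=cosφ1·sinφ2-sinφ1·cosφ2·cosΔλ=0.99344996; θ=atan2(y, x)=-6.4009° <0 so +360° → 353.5991° ≈ 353.6°
Leg 2: φ1=0.6259955, φ2=-1.1242695, Δφ=-1.7502650, Δλ=3.2072013 rad; a=sin²(Δφ/2)+cosφ1·cosφ2·sin²(Δλ/2)=0.9388279042; c=2·atan2(√a, √(1-a))=2.641745455; dist=6371·c=16830.560 ≈ 16830.6 km; running total=26677.4 km
Leg 2 bearing: y=sinΔλ·cosφ2=-0.02831183, x=cosφ1·sinφ2-sinφ1·cosφ2·cosΔλ=-0.47845451; θ=atan2(y, x)=-176.6136° <0 so +360° → 183.3864° ≈ 183.4°
Leg 3: φ1=-1.1242695, φ2=0.6305438, Δφ=1.7548134, Δλ=-3.9832358 rad; a=sin²(Δφ/2)+cosφ1·cosφ2·sin²(Δλ/2)=0.8820792103; c=2·atan2(√a, √(1-a))=2.440531930; dist=6371·c=15548.629 ≈ 15548.6 km; running total=42226.0 km
Leg 3 bearing: y=sinΔλ·cosφ2=0.60233849, x=cosφ1·sinφ2-sinφ1·cosφ2·cosΔλ=-0.23076016; θ=atan2(y, x)=110.9622° ≈ 111.0°
Leg 4: φ1=0.6305438, φ2=-0.5947436, Δφ=-1.2252875, Δλ=1.7297539 rad; a=sin²(Δφ/2)+cosφ1·cosφ2·sin²(Δλ/2)=0.7181199908; c=2·atan2(√a, √(1-a))=2.022212161; dist=6371·c=12883.514 ≈ 12883.5 km; running total=55109.5 km
Leg 4 bearing: y=sinΔλ·cosφ2=0.81784974, x=cosφ1·sinφ2-sinφ1·cosφ2·cosΔλ=-0.37525522; θ=atan2(y, x)=114.6471° ≈ 114.6°
Leg 5: φ1=-0.5947436, φ2=-0.7265561, Δφ=-0.1318125, Δλ=-0.1591967 rad; a=sin²(Δφ/2)+cosφ1·cosφ2·sin²(Δλ/2)=0.0082517570; c=2·atan2(√a, √(1-a))=0.181929158; dist=6371·c=1159.071 ≈ 1159.1 km; running total=56268.6 km
Leg 5 bearing: y=sinΔλ·cosφ2=-0.11849224, x=cosφ1·sinφ2-sinφ1·cosφ2·cosΔλ=-0.13672692; θ=atan2(y, x)=-139.0867° <0 so +360° → 220.9133° ≈ 220.9°
Leg 6: φ1=-0.7265561, φ2=-0.2397437, Δφ=0.4868125, Δλ=-2.0692275 rad; a=sin²(Δφ/2)+cosφ1·cosφ2·sin²(Δλ/2)=0.5946824039; c=2·atan2(√a, √(1-a))=1.761311536; dist=6371·c=11221.316 ≈ 11221.3 km; running total=67489.9 km
Leg 6 bearing: y=sinΔλ·cosφ2=-0.85321231, x=cosφ1·sinφ2-sinφ1·cosφ2·cosΔλ=-0.48597297; θ=atan2(y, x)=-119.6650° <0 so +360° → 240.3350° ≈ 240.3°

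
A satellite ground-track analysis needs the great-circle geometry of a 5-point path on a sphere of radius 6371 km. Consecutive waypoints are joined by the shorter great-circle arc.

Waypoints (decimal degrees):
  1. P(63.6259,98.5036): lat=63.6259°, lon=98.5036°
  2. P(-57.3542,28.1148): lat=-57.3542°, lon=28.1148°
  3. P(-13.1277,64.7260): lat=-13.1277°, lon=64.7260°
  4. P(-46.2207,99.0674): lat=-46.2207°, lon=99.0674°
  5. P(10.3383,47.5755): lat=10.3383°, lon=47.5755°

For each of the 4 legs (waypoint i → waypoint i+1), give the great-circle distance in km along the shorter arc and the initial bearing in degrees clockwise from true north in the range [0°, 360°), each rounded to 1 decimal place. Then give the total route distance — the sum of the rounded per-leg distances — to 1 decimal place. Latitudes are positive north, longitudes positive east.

Leg 1: dist=14719.1 km, bearing=223.5°
Leg 2: dist=5804.1 km, bearing=47.3°
Leg 3: dist=4883.4 km, bearing=145.8°
Leg 4: dist=8104.9 km, bearing=306.3°
Total: 33511.5 km

Leg 1: φ1=1.1104814, φ2=-1.0010196, Δφ=-2.1115011, Δλ=-1.2285163 rad; a=sin²(Δφ/2)+cosφ1·cosφ2·sin²(Δλ/2)=0.8369734150; c=2·atan2(√a, √(1-a))=2.310334547; dist=6371·c=14719.141 ≈ 14719.1 km; running total=14719.1 km
Leg 1 bearing: y=sinΔλ·cosφ2=-0.50815189, x=cosφ1·sinφ2-sinφ1·cosφ2·cosΔλ=-0.53626237; θ=atan2(y, x)=-136.5417° <0 so +360° → 223.4583° ≈ 223.5°
Leg 2: φ1=-1.0010196, φ2=-0.2291216, Δφ=0.7718980, Δλ=0.6389860 rad; a=sin²(Δφ/2)+cosφ1·cosφ2·sin²(Δλ/2)=0.1935311367; c=2·atan2(√a, √(1-a))=0.911023050; dist=6371·c=5804.128 ≈ 5804.1 km; running total=20523.2 km
Leg 2 bearing: y=sinΔλ·cosφ2=0.58079612, x=cosφ1·sinφ2-sinφ1·cosφ2·cosΔλ=0.53570814; θ=atan2(y, x)=47.3125° ≈ 47.3°
Leg 3: φ1=-0.2291216, φ2=-0.8067034, Δφ=-0.5775818, Δλ=0.5993705 rad; a=sin²(Δφ/2)+cosφ1·cosφ2·sin²(Δλ/2)=0.1398321022; c=2·atan2(√a, √(1-a))=0.766510013; dist=6371·c=4883.435 ≈ 4883.4 km; running total=25406.6 km
Leg 3 bearing: y=sinΔλ·cosφ2=0.39030663, x=cosφ1·sinφ2-sinφ1·cosφ2·cosΔλ=-0.57339086; θ=atan2(y, x)=145.7569° ≈ 145.8°
Leg 4: φ1=-0.8067034, φ2=0.1804374, Δφ=0.9871408, Δλ=-0.8987032 rad; a=sin²(Δφ/2)+cosφ1·cosφ2·sin²(Δλ/2)=0.3528910277; c=2·atan2(√a, √(1-a))=1.272159185; dist=6371·c=8104.926 ≈ 8104.9 km; running total=33511.5 km
Leg 4 bearing: y=sinΔλ·cosφ2=-0.76981616, x=cosφ1·sinφ2-sinφ1·cosφ2·cosΔλ=0.56640876; θ=atan2(y, x)=-53.6554° <0 so +360° → 306.3446° ≈ 306.3°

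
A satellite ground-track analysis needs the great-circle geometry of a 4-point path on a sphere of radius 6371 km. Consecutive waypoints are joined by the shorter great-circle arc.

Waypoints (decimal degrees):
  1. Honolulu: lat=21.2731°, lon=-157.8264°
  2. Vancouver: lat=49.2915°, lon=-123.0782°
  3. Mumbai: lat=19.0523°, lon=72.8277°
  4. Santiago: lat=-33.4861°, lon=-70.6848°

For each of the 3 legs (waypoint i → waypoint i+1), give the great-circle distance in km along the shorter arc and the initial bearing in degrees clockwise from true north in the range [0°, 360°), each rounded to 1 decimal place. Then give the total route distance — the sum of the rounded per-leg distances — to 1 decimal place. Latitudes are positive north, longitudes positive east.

Leg 1: φ1=0.3712856, φ2=0.8602990, Δφ=0.4890133, Δλ=0.6064705 rad; a=sin²(Δφ/2)+cosφ1·cosφ2·sin²(Δλ/2)=0.1127950157; c=2·atan2(√a, √(1-a))=0.685014349; dist=6371·c=4364.226 ≈ 4364.2 km; running total=4364.2 km
Leg 1 bearing: y=sinΔλ·cosφ2=0.37174125, x=cosφ1·sinφ2-sinφ1·cosφ2·cosΔλ=0.51195473; θ=atan2(y, x)=35.9842° ≈ 36.0°
Leg 2: φ1=0.8602990, φ2=0.3325254, Δφ=-0.5277736, Δλ=3.4192030 rad; a=sin²(Δφ/2)+cosφ1·cosφ2·sin²(Δλ/2)=0.6727165637; c=2·atan2(√a, √(1-a))=1.923496611; dist=6371·c=12254.597 ≈ 12254.6 km; running total=16618.8 km
Leg 2 bearing: y=sinΔλ·cosφ2=-0.25904562, x=cosφ1·sinφ2-sinφ1·cosφ2·cosΔλ=0.90198189; θ=atan2(y, x)=-16.0239° <0 so +360° → 343.9761° ≈ 344.0°
Leg 3: φ1=0.3325254, φ2=-0.5844427, Δφ=-0.9169681, Δλ=-2.5047656 rad; a=sin²(Δφ/2)+cosφ1·cosφ2·sin²(Δλ/2)=0.9069562379; c=2·atan2(√a, √(1-a))=2.521651205; dist=6371·c=16065.440 ≈ 16065.4 km; running total=32684.2 km
Leg 3 bearing: y=sinΔλ·cosφ2=-0.49594764, x=cosφ1·sinφ2-sinφ1·cosφ2·cosΔλ=-0.30262587; θ=atan2(y, x)=-121.3914° <0 so +360° → 238.6086° ≈ 238.6°

Leg 1: dist=4364.2 km, bearing=36.0°
Leg 2: dist=12254.6 km, bearing=344.0°
Leg 3: dist=16065.4 km, bearing=238.6°
Total: 32684.2 km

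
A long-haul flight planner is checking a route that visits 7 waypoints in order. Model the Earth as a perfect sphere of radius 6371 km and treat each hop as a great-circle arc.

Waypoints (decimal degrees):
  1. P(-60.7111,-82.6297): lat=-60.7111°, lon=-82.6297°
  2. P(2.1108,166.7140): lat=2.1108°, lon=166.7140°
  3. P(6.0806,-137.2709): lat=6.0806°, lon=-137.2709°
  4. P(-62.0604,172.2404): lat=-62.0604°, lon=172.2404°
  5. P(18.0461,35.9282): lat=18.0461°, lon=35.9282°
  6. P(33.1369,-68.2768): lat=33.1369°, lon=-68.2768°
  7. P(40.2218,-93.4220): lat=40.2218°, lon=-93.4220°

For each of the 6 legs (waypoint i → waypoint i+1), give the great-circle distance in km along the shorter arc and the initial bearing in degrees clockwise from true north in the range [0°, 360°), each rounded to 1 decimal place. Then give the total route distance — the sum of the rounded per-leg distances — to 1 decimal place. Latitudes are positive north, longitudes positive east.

Leg 1: dist=11320.2 km, bearing=252.8°
Leg 2: dist=6225.7 km, bearing=84.1°
Leg 3: dist=8706.2 km, bearing=201.7°
Leg 4: dist=14074.0 km, bearing=234.9°
Leg 5: dist=10173.4 km, bearing=305.7°
Leg 6: dist=2367.0 km, bearing=296.7°
Total: 52866.5 km

Leg 1: φ1=-1.0596086, φ2=0.0368404, Δφ=1.0964490, Δλ=4.3518685 rad; a=sin²(Δφ/2)+cosφ1·cosφ2·sin²(Δλ/2)=0.6022910449; c=2·atan2(√a, √(1-a))=1.776833075; dist=6371·c=11320.204 ≈ 11320.2 km; running total=11320.2 km
Leg 1 bearing: y=sinΔλ·cosφ2=-0.93507845, x=cosφ1·sinφ2-sinφ1·cosφ2·cosΔλ=-0.28943819; θ=atan2(y, x)=-107.1991° <0 so +360° → 252.8009° ≈ 252.8°
Leg 2: φ1=0.0368404, φ2=0.1061265, Δφ=0.0692861, Δλ=-5.3055374 rad; a=sin²(Δφ/2)+cosφ1·cosφ2·sin²(Δλ/2)=0.2203230452; c=2·atan2(√a, √(1-a))=0.977190160; dist=6371·c=6225.679 ≈ 6225.7 km; running total=17545.9 km
Leg 2 bearing: y=sinΔλ·cosφ2=0.82451981, x=cosφ1·sinφ2-sinφ1·cosφ2·cosΔλ=0.08538316; θ=atan2(y, x)=84.0878° ≈ 84.1°
Leg 3: φ1=0.1061265, φ2=-1.0831583, Δφ=-1.1892848, Δλ=5.4019913 rad; a=sin²(Δφ/2)+cosφ1·cosφ2·sin²(Δλ/2)=0.3985790688; c=2·atan2(√a, √(1-a))=1.366537079; dist=6371·c=8706.208 ≈ 8706.2 km; running total=26252.1 km
Leg 3 bearing: y=sinΔλ·cosφ2=-0.36147860, x=cosφ1·sinφ2-sinφ1·cosφ2·cosΔλ=-0.91004857; θ=atan2(y, x)=-158.3366° <0 so +360° → 201.6634° ≈ 201.7°
Leg 4: φ1=-1.0831583, φ2=0.3149639, Δφ=1.3981222, Δλ=-2.3790967 rad; a=sin²(Δφ/2)+cosφ1·cosφ2·sin²(Δλ/2)=0.7979080238; c=2·atan2(√a, √(1-a))=2.209077688; dist=6371·c=14074.034 ≈ 14074.0 km; running total=40326.1 km
Leg 4 bearing: y=sinΔλ·cosφ2=-0.65674985, x=cosφ1·sinφ2-sinφ1·cosφ2·cosΔλ=-0.46225845; θ=atan2(y, x)=-125.1401° <0 so +360° → 234.8599° ≈ 234.9°
Leg 5: φ1=0.3149639, φ2=0.5783480, Δφ=0.2633841, Δλ=-1.8187203 rad; a=sin²(Δφ/2)+cosφ1·cosφ2·sin²(Δλ/2)=0.5130175916; c=2·atan2(√a, √(1-a))=1.596834452; dist=6371·c=10173.432 ≈ 10173.4 km; running total=50499.5 km
Leg 5 bearing: y=sinΔλ·cosφ2=-0.81176346, x=cosφ1·sinφ2-sinφ1·cosφ2·cosΔλ=0.58340574; θ=atan2(y, x)=-54.2956° <0 so +360° → 305.7044° ≈ 305.7°
Leg 6: φ1=0.5783480, φ2=0.7020028, Δφ=0.1236548, Δλ=-0.4388665 rad; a=sin²(Δφ/2)+cosφ1·cosφ2·sin²(Δλ/2)=0.0341131551; c=2·atan2(√a, √(1-a))=0.371528053; dist=6371·c=2367.005 ≈ 2367.0 km; running total=52866.5 km
Leg 6 bearing: y=sinΔλ·cosφ2=-0.32444301, x=cosφ1·sinφ2-sinφ1·cosφ2·cosΔλ=0.16289421; θ=atan2(y, x)=-63.3400° <0 so +360° → 296.6600° ≈ 296.7°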